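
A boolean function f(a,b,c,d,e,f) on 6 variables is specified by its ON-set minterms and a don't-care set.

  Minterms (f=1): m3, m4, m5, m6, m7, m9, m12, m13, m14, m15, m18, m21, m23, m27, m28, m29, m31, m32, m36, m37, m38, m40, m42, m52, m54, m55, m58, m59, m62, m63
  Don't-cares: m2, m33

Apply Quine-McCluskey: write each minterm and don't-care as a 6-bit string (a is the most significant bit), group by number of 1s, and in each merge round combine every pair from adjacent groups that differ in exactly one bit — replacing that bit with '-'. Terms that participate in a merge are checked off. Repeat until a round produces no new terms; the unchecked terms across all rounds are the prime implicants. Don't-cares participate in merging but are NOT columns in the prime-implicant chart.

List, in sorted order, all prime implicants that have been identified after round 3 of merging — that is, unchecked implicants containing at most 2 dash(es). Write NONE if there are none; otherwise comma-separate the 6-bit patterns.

-001-0, -0010-, -1-111, -11-11, 0-0010, 0-110-, 000-1-, 001-01, 1-01-0, 1-1010, 10-000, 100-0-, 1010-0, 11-11-, 111-1-

Round 0: 000010✓ 000011✓ 000100✓ 000101✓ 000110✓ 000111✓ 001001✓ 001100✓ 001101✓ 001110✓ 001111✓ 010010✓ 010101✓ 010111✓ 011011✓ 011100✓ 011101✓ 011111✓ 100000✓ 100001✓ 100100✓ 100101✓ 100110✓ 101000✓ 101010✓ 110100✓ 110110✓ 110111✓ 111010✓ 111011✓ 111110✓ 111111✓
Round 1: -00100✓ -00101✓ -00110✓ -10111✓ -11011✓ -11111✓ 0-0010 0-0101✓ 0-0111✓ 0-1100✓ 0-1101✓ 0-1111✓ 00-100✓ 00-101✓ 00-110✓ 00-111✓ 000-10✓ 000-11✓ 00001-✓ 0001-0✓ 0001-1✓ 00010-✓ 00011-✓ 001-01 0011-0✓ 0011-1✓ 00110-✓ 00111-✓ 01-101✓ 01-111✓ 0101-1✓ 011-11✓ 0111-1✓ 01110-✓ 1-0100✓ 1-0110✓ 1-1010 10-000 100-00✓ 100-01✓ 10000-✓ 1001-0✓ 10010-✓ 1010-0 11-110✓ 11-111✓ 1101-0✓ 11011-✓ 111-10✓ 111-11✓ 11101-✓ 11111-✓
Round 2: -001-0 -0010- -1-111 -11-11 0--101✓ 0--111✓ 0-01-1✓ 0-11-1✓ 0-110- 00-1-0✓ 00-1-1✓ 00-10-✓ 00-11-✓ 000-1- 0001--✓ 0011--✓ 01-1-1✓ 1-01-0 100-0- 11-11- 111-1-
Round 3: 0--1-1 00-1--
PIs = {-001-0, -0010-, -1-111, -11-11, 0--1-1, 0-0010, 0-110-, 00-1--, 000-1-, 001-01, 1-01-0, 1-1010, 10-000, 100-0-, 1010-0, 11-11-, 111-1-}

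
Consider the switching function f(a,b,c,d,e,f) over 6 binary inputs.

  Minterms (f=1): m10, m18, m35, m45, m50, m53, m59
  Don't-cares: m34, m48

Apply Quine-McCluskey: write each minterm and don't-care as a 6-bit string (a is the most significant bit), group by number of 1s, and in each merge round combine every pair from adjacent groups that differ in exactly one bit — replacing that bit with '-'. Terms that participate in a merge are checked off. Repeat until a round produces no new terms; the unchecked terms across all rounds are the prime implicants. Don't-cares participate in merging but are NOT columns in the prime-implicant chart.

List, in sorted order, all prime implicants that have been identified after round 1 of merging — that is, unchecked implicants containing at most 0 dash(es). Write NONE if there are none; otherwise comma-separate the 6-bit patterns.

[col 0] 001010, 010010*, 100010*, 100011*, 101101, 110000*, 110010*, 110101, 111011
[col 1] -10010, 1-0010, 10001-, 1100-0
Prime implicants: -10010, 001010, 1-0010, 10001-, 101101, 1100-0, 110101, 111011

001010, 101101, 110101, 111011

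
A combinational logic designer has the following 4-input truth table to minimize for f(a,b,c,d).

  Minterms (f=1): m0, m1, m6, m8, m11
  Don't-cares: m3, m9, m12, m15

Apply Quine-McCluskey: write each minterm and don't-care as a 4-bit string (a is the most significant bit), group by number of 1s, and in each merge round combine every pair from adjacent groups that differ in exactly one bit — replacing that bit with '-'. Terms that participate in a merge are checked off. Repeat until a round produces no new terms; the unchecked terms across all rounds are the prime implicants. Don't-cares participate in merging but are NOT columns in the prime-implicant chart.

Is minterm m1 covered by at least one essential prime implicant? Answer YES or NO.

YES

Round 0: 0000✓ 0001✓ 0011✓ 0110 1000✓ 1001✓ 1011✓ 1100✓ 1111✓
Round 1: -000✓ -001✓ -011✓ 00-1✓ 000-✓ 1-00 1-11 10-1✓ 100-✓
Round 2: -0-1 -00-
PIs = {-0-1, -00-, 0110, 1-00, 1-11}
Coverage chart:
  m0: -00- ←essential
  m1: -0-1,-00-
  m6: 0110 ←essential
  m8: -00-,1-00
  m11: -0-1,1-11
Essential: -00-, 0110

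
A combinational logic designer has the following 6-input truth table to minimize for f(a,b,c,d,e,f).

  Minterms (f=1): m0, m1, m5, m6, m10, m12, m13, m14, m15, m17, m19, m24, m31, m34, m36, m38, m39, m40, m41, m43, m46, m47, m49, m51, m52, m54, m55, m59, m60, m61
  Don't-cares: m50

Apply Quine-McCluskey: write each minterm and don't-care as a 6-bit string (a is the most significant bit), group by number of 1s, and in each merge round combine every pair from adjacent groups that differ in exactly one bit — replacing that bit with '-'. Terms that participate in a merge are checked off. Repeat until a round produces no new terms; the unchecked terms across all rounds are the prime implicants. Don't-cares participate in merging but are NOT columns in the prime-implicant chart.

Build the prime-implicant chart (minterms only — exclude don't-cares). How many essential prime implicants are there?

11

[col 0] 000000*, 000001*, 000101*, 000110*, 001010*, 001100*, 001101*, 001110*, 001111*, 010001*, 010011*, 011000, 011111*, 100010*, 100100*, 100110*, 100111*, 101000*, 101001*, 101011*, 101110*, 101111*, 110001*, 110010*, 110011*, 110100*, 110110*, 110111*, 111011*, 111100*, 111101*
[col 1] -00110*, -01110*, -01111*, -10001*, -10011*, 0-0001, 0-1111, 00-101, 00-110*, 000-01, 00000-, 001-10, 0011-0*, 0011-1*, 00110-*, 00111-*, 0100-1*, 1-0010*, 1-0100*, 1-0110*, 1-0111*, 1-1011, 10-110*, 10-111*, 100-10*, 1001-0*, 10011-*, 101-11, 1010-1, 10100-, 10111-*, 11-011, 11-100, 110-10*, 110-11*, 1100-1*, 11001-*, 1101-0*, 11011-*, 11110-
[col 2] -0-110, -0111-, -100-1, 0011--, 1-0-10, 1-01-0, 1-011-, 10-11-, 110-1-
Prime implicants: -0-110, -0111-, -100-1, 0-0001, 0-1111, 00-101, 000-01, 00000-, 001-10, 0011--, 011000, 1-0-10, 1-01-0, 1-011-, 1-1011, 10-11-, 101-11, 1010-1, 10100-, 11-011, 11-100, 110-1-, 11110-
PI chart (minterm → PIs covering it):
  0 | 00000-  (sole → essential)
  1 | 0-0001,000-01,00000-
  5 | 00-101,000-01
  6 | -0-110  (sole → essential)
  10 | 001-10  (sole → essential)
  12 | 0011--  (sole → essential)
  13 | 00-101,0011--
  14 | -0-110,-0111-,001-10,0011--
  15 | -0111-,0-1111,0011--
  17 | -100-1,0-0001
  19 | -100-1  (sole → essential)
  24 | 011000  (sole → essential)
  31 | 0-1111  (sole → essential)
  34 | 1-0-10  (sole → essential)
  36 | 1-01-0  (sole → essential)
  38 | -0-110,1-0-10,1-01-0,1-011-,10-11-
  39 | 1-011-,10-11-
  40 | 10100-  (sole → essential)
  41 | 1010-1,10100-
  43 | 1-1011,101-11,1010-1
  46 | -0-110,-0111-,10-11-
  47 | -0111-,10-11-,101-11
  49 | -100-1  (sole → essential)
  51 | -100-1,11-011,110-1-
  52 | 1-01-0,11-100
  54 | 1-0-10,1-01-0,1-011-,110-1-
  55 | 1-011-,110-1-
  59 | 1-1011,11-011
  60 | 11-100,11110-
  61 | 11110-  (sole → essential)
Essential prime implicants: -0-110, -100-1, 0-1111, 00000-, 001-10, 0011--, 011000, 1-0-10, 1-01-0, 10100-, 11110-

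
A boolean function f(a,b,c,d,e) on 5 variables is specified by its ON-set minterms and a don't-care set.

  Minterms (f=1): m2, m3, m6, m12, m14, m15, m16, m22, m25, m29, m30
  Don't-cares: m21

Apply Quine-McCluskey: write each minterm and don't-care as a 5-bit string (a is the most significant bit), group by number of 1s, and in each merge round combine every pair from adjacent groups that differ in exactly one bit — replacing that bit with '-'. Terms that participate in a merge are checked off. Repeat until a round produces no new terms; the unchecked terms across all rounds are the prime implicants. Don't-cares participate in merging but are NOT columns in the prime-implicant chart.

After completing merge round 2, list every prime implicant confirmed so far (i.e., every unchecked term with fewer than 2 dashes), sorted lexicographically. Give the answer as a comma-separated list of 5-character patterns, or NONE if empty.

00-10, 0001-, 011-0, 0111-, 1-101, 10000, 11-01

[col 0] 00010*, 00011*, 00110*, 01100*, 01110*, 01111*, 10000, 10101*, 10110*, 11001*, 11101*, 11110*
[col 1] -0110*, -1110*, 0-110*, 00-10, 0001-, 011-0, 0111-, 1-101, 1-110*, 11-01
[col 2] --110
Prime implicants: --110, 00-10, 0001-, 011-0, 0111-, 1-101, 10000, 11-01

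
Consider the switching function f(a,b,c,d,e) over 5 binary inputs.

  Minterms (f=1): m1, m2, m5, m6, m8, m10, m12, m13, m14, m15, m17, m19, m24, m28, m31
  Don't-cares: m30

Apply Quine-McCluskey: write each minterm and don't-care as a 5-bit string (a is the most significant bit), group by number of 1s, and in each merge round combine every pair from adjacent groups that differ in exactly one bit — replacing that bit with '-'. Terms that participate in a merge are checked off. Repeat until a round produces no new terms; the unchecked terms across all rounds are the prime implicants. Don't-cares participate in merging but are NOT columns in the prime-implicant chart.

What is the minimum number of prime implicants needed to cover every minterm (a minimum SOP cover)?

6

Round 0: 00001✓ 00010✓ 00101✓ 00110✓ 01000✓ 01010✓ 01100✓ 01101✓ 01110✓ 01111✓ 10001✓ 10011✓ 11000✓ 11100✓ 11110✓ 11111✓
Round 1: -0001 -1000✓ -1100✓ -1110✓ -1111✓ 0-010✓ 0-101 0-110✓ 00-01 00-10✓ 01-00✓ 01-10✓ 010-0✓ 011-0✓ 011-1✓ 0110-✓ 0111-✓ 100-1 11-00✓ 111-0✓ 1111-✓
Round 2: -1-00 -11-0 -111- 0--10 01--0 011--
PIs = {-0001, -1-00, -11-0, -111-, 0--10, 0-101, 00-01, 01--0, 011--, 100-1}
Coverage chart:
  m1: -0001,00-01
  m2: 0--10 ←essential
  m5: 0-101,00-01
  m6: 0--10 ←essential
  m8: -1-00,01--0
  m10: 0--10,01--0
  m12: -1-00,-11-0,01--0,011--
  m13: 0-101,011--
  m14: -11-0,-111-,0--10,01--0,011--
  m15: -111-,011--
  m17: -0001,100-1
  m19: 100-1 ←essential
  m24: -1-00 ←essential
  m28: -1-00,-11-0
  m31: -111- ←essential
Essential: -1-00, -111-, 0--10, 100-1
Petrick residual → -0001, 0-101
Min cover (6 terms): b'c'd'e + bd'e' + bcd + a'de' + a'cd'e + ab'c'e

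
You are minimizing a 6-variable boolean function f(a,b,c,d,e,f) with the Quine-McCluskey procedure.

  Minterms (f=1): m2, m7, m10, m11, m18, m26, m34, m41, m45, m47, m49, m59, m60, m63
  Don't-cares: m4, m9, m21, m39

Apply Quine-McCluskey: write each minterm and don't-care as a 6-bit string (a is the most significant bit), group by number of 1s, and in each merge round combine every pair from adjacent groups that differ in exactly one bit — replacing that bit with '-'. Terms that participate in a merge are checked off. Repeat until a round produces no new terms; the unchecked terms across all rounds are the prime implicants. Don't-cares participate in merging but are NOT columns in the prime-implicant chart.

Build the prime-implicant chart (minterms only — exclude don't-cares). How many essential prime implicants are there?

Round 0: 000010✓ 000100 000111✓ 001001✓ 001010✓ 001011✓ 010010✓ 010101 011010✓ 100010✓ 100111✓ 101001✓ 101101✓ 101111✓ 110001 111011✓ 111100 111111✓
Round 1: -00010 -00111 -01001 0-0010✓ 0-1010✓ 00-010✓ 0010-1 00101- 01-010✓ 1-1111 10-111 101-01 1011-1 111-11
Round 2: 0--010
PIs = {-00010, -00111, -01001, 0--010, 000100, 0010-1, 00101-, 010101, 1-1111, 10-111, 101-01, 1011-1, 110001, 111-11, 111100}
Coverage chart:
  m2: -00010,0--010
  m7: -00111 ←essential
  m10: 0--010,00101-
  m11: 0010-1,00101-
  m18: 0--010 ←essential
  m26: 0--010 ←essential
  m34: -00010 ←essential
  m41: -01001,101-01
  m45: 101-01,1011-1
  m47: 1-1111,10-111,1011-1
  m49: 110001 ←essential
  m59: 111-11 ←essential
  m60: 111100 ←essential
  m63: 1-1111,111-11
Essential: -00010, -00111, 0--010, 110001, 111-11, 111100

6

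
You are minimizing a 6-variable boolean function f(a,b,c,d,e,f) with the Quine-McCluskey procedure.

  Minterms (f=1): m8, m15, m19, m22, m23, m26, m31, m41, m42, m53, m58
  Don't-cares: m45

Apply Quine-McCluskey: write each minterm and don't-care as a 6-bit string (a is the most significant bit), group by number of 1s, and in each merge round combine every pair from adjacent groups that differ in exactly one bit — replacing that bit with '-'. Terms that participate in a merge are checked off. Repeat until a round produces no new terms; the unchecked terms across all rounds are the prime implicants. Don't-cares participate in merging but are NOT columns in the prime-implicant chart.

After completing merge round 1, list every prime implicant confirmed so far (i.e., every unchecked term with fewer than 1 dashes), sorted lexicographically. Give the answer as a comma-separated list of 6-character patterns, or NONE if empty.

Round 0: 001000 001111✓ 010011✓ 010110✓ 010111✓ 011010✓ 011111✓ 101001✓ 101010✓ 101101✓ 110101 111010✓
Round 1: -11010 0-1111 01-111 010-11 01011- 1-1010 101-01
PIs = {-11010, 0-1111, 001000, 01-111, 010-11, 01011-, 1-1010, 101-01, 110101}

001000, 110101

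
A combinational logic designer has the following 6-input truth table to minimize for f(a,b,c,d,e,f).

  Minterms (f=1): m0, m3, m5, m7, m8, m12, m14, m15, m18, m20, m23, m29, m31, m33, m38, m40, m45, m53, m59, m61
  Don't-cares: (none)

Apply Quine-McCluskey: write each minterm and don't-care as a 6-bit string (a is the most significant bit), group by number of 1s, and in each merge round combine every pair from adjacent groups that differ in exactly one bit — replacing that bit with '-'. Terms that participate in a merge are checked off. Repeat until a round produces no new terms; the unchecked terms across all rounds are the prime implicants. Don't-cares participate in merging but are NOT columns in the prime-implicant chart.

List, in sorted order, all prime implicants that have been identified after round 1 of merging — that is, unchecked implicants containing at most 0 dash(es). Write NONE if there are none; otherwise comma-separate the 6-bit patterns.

[col 0] 000000*, 000011*, 000101*, 000111*, 001000*, 001100*, 001110*, 001111*, 010010, 010100, 010111*, 011101*, 011111*, 100001, 100110, 101000*, 101101*, 110101*, 111011, 111101*
[col 1] -01000, -11101, 0-0111*, 0-1111*, 00-000, 00-111*, 000-11, 0001-1, 001-00, 0011-0, 00111-, 01-111*, 0111-1, 1-1101, 11-101
[col 2] 0--111
Prime implicants: -01000, -11101, 0--111, 00-000, 000-11, 0001-1, 001-00, 0011-0, 00111-, 010010, 010100, 0111-1, 1-1101, 100001, 100110, 11-101, 111011

010010, 010100, 100001, 100110, 111011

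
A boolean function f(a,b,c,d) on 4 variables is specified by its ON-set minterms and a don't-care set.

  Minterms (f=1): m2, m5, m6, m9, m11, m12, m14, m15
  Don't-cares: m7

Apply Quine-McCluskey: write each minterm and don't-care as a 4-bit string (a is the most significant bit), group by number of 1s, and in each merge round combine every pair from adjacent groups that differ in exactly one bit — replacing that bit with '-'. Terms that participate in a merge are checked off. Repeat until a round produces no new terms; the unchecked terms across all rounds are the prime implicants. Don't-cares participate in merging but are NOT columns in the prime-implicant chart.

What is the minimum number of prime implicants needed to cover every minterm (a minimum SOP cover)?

5

size-2^0 implicants → 0010(✓)  0101(✓)  0110(✓)  0111(✓)  1001(✓)  1011(✓)  1100(✓)  1110(✓)  1111(✓)
size-2^1 implicants → -110(✓)  -111(✓)  0-10  01-1  011-(✓)  1-11  10-1  11-0  111-(✓)
size-2^2 implicants → -11-
Unchecked terms (primes): -11-, 0-10, 01-1, 1-11, 10-1, 11-0
Minterm coverage:
  m2 ⊆ 0-10 [E]
  m5 ⊆ 01-1 [E]
  m6 ⊆ -11-,0-10
  m9 ⊆ 10-1 [E]
  m11 ⊆ 1-11,10-1
  m12 ⊆ 11-0 [E]
  m14 ⊆ -11-,11-0
  m15 ⊆ -11-,1-11
E = {0-10, 01-1, 10-1, 11-0}
Petrick residual → -11-
Cover = bc + a'cd' + a'bd + ab'd + abd'  |cover|=5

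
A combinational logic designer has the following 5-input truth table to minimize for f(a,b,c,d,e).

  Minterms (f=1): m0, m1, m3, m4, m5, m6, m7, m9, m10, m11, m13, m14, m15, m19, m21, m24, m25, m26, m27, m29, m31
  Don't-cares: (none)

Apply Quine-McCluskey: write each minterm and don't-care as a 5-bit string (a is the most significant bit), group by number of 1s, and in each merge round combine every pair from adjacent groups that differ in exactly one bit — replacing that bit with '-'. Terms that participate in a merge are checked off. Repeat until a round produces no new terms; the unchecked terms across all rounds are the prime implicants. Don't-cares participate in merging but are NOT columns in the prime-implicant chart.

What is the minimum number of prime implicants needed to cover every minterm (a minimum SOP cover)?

Round 0: 00000✓ 00001✓ 00011✓ 00100✓ 00101✓ 00110✓ 00111✓ 01001✓ 01010✓ 01011✓ 01101✓ 01110✓ 01111✓ 10011✓ 10101✓ 11000✓ 11001✓ 11010✓ 11011✓ 11101✓ 11111✓
Round 1: -0011✓ -0101✓ -1001✓ -1010✓ -1011✓ -1101✓ -1111✓ 0-001✓ 0-011✓ 0-101✓ 0-110✓ 0-111✓ 00-00✓ 00-01✓ 00-11✓ 000-1✓ 0000-✓ 001-0✓ 001-1✓ 0010-✓ 0011-✓ 01-01✓ 01-10✓ 01-11✓ 010-1✓ 0101-✓ 011-1✓ 0111-✓ 1-011✓ 1-101✓ 11-01✓ 11-11✓ 110-0✓ 110-1✓ 1100-✓ 1101-✓ 111-1✓
Round 2: --011 --101 -1-01✓ -1-11✓ -10-1✓ -101- -11-1✓ 0--01✓ 0--11✓ 0-0-1✓ 0-1-1✓ 0-11- 00--1✓ 00-0- 001-- 01--1✓ 01-1- 11--1✓ 110--
Round 3: -1--1 0---1
PIs = {--011, --101, -1--1, -101-, 0---1, 0-11-, 00-0-, 001--, 01-1-, 110--}
Coverage chart:
  m0: 00-0- ←essential
  m1: 0---1,00-0-
  m3: --011,0---1
  m4: 00-0-,001--
  m5: --101,0---1,00-0-,001--
  m6: 0-11-,001--
  m7: 0---1,0-11-,001--
  m9: -1--1,0---1
  m10: -101-,01-1-
  m11: --011,-1--1,-101-,0---1,01-1-
  m13: --101,-1--1,0---1
  m14: 0-11-,01-1-
  m15: -1--1,0---1,0-11-,01-1-
  m19: --011 ←essential
  m21: --101 ←essential
  m24: 110-- ←essential
  m25: -1--1,110--
  m26: -101-,110--
  m27: --011,-1--1,-101-,110--
  m29: --101,-1--1
  m31: -1--1 ←essential
Essential: --011, --101, -1--1, 00-0-, 110--
Petrick residual → -101-, 0-11-
Min cover (7 terms): c'de + cd'e + be + bc'd + a'cd + a'b'd' + abc'

7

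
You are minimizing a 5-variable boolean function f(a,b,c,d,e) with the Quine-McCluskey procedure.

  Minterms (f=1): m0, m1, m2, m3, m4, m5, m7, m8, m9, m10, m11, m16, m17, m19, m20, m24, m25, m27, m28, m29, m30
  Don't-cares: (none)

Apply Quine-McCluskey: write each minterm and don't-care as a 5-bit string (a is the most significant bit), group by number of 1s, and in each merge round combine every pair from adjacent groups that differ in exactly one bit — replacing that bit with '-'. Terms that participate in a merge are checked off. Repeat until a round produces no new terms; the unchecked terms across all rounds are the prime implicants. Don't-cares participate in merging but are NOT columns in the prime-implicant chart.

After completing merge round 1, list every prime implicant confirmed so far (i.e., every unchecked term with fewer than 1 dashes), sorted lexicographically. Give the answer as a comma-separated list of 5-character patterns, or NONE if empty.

size-2^0 implicants → 00000(✓)  00001(✓)  00010(✓)  00011(✓)  00100(✓)  00101(✓)  00111(✓)  01000(✓)  01001(✓)  01010(✓)  01011(✓)  10000(✓)  10001(✓)  10011(✓)  10100(✓)  11000(✓)  11001(✓)  11011(✓)  11100(✓)  11101(✓)  11110(✓)
size-2^1 implicants → -0000(✓)  -0001(✓)  -0011(✓)  -0100(✓)  -1000(✓)  -1001(✓)  -1011(✓)  0-000(✓)  0-001(✓)  0-010(✓)  0-011(✓)  00-00(✓)  00-01(✓)  00-11(✓)  000-0(✓)  000-1(✓)  0000-(✓)  0001-(✓)  001-1(✓)  0010-(✓)  010-0(✓)  010-1(✓)  0100-(✓)  0101-(✓)  1-000(✓)  1-001(✓)  1-011(✓)  1-100(✓)  10-00(✓)  100-1(✓)  1000-(✓)  11-00(✓)  11-01(✓)  110-1(✓)  1100-(✓)  111-0  1110-(✓)
size-2^2 implicants → --000(✓)  --001(✓)  --011(✓)  -0-00  -00-1(✓)  -000-(✓)  -10-1(✓)  -100-(✓)  0-0-0(✓)  0-0-1(✓)  0-00-(✓)  0-01-(✓)  00--1  00-0-  000--(✓)  010--(✓)  1--00  1-0-1(✓)  1-00-(✓)  11-0-
size-2^3 implicants → --0-1  --00-  0-0--
Unchecked terms (primes): --0-1, --00-, -0-00, 0-0--, 00--1, 00-0-, 1--00, 11-0-, 111-0

NONE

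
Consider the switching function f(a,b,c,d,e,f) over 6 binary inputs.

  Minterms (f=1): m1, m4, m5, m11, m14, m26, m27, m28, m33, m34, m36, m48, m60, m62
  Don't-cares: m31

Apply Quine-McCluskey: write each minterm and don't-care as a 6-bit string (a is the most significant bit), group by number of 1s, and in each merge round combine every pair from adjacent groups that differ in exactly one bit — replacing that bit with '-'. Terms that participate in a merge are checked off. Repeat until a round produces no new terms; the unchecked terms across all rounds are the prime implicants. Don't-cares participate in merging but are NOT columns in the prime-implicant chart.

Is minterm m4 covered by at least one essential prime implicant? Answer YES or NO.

YES

[col 0] 000001*, 000100*, 000101*, 001011*, 001110, 011010*, 011011*, 011100*, 011111*, 100001*, 100010, 100100*, 110000, 111100*, 111110*
[col 1] -00001, -00100, -11100, 0-1011, 000-01, 00010-, 011-11, 01101-, 1111-0
Prime implicants: -00001, -00100, -11100, 0-1011, 000-01, 00010-, 001110, 011-11, 01101-, 100010, 110000, 1111-0
PI chart (minterm → PIs covering it):
  1 | -00001,000-01
  4 | -00100,00010-
  5 | 000-01,00010-
  11 | 0-1011  (sole → essential)
  14 | 001110  (sole → essential)
  26 | 01101-  (sole → essential)
  27 | 0-1011,011-11,01101-
  28 | -11100  (sole → essential)
  33 | -00001  (sole → essential)
  34 | 100010  (sole → essential)
  36 | -00100  (sole → essential)
  48 | 110000  (sole → essential)
  60 | -11100,1111-0
  62 | 1111-0  (sole → essential)
Essential prime implicants: -00001, -00100, -11100, 0-1011, 001110, 01101-, 100010, 110000, 1111-0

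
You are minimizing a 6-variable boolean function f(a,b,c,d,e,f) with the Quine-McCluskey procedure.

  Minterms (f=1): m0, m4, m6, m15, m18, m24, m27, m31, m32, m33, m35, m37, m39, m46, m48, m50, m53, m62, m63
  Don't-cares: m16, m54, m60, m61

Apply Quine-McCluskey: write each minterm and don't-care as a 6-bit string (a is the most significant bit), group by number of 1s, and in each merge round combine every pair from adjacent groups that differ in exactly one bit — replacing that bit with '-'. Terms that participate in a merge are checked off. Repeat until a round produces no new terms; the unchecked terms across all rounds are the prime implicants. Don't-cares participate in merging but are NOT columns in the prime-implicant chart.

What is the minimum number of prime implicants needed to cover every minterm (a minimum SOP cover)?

[col 0] 000000*, 000100*, 000110*, 001111*, 010000*, 010010*, 011000*, 011011*, 011111*, 100000*, 100001*, 100011*, 100101*, 100111*, 101110*, 110000*, 110010*, 110101*, 110110*, 111100*, 111101*, 111110*, 111111*
[col 1] -00000*, -10000*, -10010*, -11111, 0-0000*, 0-1111, 000-00, 0001-0, 01-000, 0100-0*, 011-11, 1-0000*, 1-0101, 1-1110, 100-01*, 100-11*, 1000-1*, 10000-, 1001-1*, 11-101, 11-110, 110-10, 1100-0*, 1111-0*, 1111-1*, 11110-*, 11111-*
[col 2] --0000, -100-0, 100--1, 1111--
Prime implicants: --0000, -100-0, -11111, 0-1111, 000-00, 0001-0, 01-000, 011-11, 1-0101, 1-1110, 100--1, 10000-, 11-101, 11-110, 110-10, 1111--
PI chart (minterm → PIs covering it):
  0 | --0000,000-00
  4 | 000-00,0001-0
  6 | 0001-0  (sole → essential)
  15 | 0-1111  (sole → essential)
  18 | -100-0  (sole → essential)
  24 | 01-000  (sole → essential)
  27 | 011-11  (sole → essential)
  31 | -11111,0-1111,011-11
  32 | --0000,10000-
  33 | 100--1,10000-
  35 | 100--1  (sole → essential)
  37 | 1-0101,100--1
  39 | 100--1  (sole → essential)
  46 | 1-1110  (sole → essential)
  48 | --0000,-100-0
  50 | -100-0,110-10
  53 | 1-0101,11-101
  62 | 1-1110,11-110,1111--
  63 | -11111,1111--
Essential prime implicants: -100-0, 0-1111, 0001-0, 01-000, 011-11, 1-1110, 100--1
Petrick residual → --0000, -11111, 1-0101
Minimum SOP uses 10 PIs: c'd'e'f' + bc'd'f' + bcdef + a'cdef + a'b'c'df' + a'bd'e'f' + a'bcef + ac'de'f + acdef' + ab'c'f

10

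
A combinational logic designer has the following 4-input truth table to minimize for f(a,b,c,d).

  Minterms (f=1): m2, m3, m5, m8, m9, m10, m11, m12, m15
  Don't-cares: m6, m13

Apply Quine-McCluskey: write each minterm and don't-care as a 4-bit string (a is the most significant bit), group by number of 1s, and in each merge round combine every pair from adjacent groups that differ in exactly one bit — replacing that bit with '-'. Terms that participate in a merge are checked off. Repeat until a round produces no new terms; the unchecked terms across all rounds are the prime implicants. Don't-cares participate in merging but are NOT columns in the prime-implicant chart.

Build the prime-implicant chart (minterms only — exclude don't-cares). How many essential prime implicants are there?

[col 0] 0010*, 0011*, 0101*, 0110*, 1000*, 1001*, 1010*, 1011*, 1100*, 1101*, 1111*
[col 1] -010*, -011*, -101, 0-10, 001-*, 1-00*, 1-01*, 1-11*, 10-0*, 10-1*, 100-*, 101-*, 11-1*, 110-*
[col 2] -01-, 1--1, 1-0-, 10--
Prime implicants: -01-, -101, 0-10, 1--1, 1-0-, 10--
PI chart (minterm → PIs covering it):
  2 | -01-,0-10
  3 | -01-  (sole → essential)
  5 | -101  (sole → essential)
  8 | 1-0-,10--
  9 | 1--1,1-0-,10--
  10 | -01-,10--
  11 | -01-,1--1,10--
  12 | 1-0-  (sole → essential)
  15 | 1--1  (sole → essential)
Essential prime implicants: -01-, -101, 1--1, 1-0-

4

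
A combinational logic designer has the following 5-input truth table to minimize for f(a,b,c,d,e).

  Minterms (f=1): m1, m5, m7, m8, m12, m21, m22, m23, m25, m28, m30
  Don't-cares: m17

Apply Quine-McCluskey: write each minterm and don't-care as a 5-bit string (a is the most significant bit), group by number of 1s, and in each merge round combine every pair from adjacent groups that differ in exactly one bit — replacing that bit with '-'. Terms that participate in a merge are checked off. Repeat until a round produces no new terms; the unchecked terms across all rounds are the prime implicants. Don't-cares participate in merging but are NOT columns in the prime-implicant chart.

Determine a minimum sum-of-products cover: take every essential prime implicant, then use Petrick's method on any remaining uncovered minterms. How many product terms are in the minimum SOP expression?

6

Round 0: 00001✓ 00101✓ 00111✓ 01000✓ 01100✓ 10001✓ 10101✓ 10110✓ 10111✓ 11001✓ 11100✓ 11110✓
Round 1: -0001✓ -0101✓ -0111✓ -1100 00-01✓ 001-1✓ 01-00 1-001 1-110 10-01✓ 101-1✓ 1011- 111-0
Round 2: -0-01 -01-1
PIs = {-0-01, -01-1, -1100, 01-00, 1-001, 1-110, 1011-, 111-0}
Coverage chart:
  m1: -0-01 ←essential
  m5: -0-01,-01-1
  m7: -01-1 ←essential
  m8: 01-00 ←essential
  m12: -1100,01-00
  m21: -0-01,-01-1
  m22: 1-110,1011-
  m23: -01-1,1011-
  m25: 1-001 ←essential
  m28: -1100,111-0
  m30: 1-110,111-0
Essential: -0-01, -01-1, 01-00, 1-001
Petrick residual → -1100, 1-110
Min cover (6 terms): b'd'e + b'ce + bcd'e' + a'bd'e' + ac'd'e + acde'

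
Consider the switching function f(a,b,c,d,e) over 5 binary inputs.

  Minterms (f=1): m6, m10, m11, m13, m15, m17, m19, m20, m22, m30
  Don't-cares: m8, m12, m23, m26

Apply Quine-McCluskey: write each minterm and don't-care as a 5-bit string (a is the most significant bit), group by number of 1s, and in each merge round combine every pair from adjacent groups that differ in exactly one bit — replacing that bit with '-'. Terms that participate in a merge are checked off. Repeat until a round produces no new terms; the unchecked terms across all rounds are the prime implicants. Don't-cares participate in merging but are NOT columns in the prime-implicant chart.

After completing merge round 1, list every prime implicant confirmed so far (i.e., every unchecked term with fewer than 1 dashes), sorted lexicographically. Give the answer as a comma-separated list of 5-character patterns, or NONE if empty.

[col 0] 00110*, 01000*, 01010*, 01011*, 01100*, 01101*, 01111*, 10001*, 10011*, 10100*, 10110*, 10111*, 11010*, 11110*
[col 1] -0110, -1010, 01-00, 01-11, 010-0, 0101-, 011-1, 0110-, 1-110, 10-11, 100-1, 101-0, 1011-, 11-10
Prime implicants: -0110, -1010, 01-00, 01-11, 010-0, 0101-, 011-1, 0110-, 1-110, 10-11, 100-1, 101-0, 1011-, 11-10

NONE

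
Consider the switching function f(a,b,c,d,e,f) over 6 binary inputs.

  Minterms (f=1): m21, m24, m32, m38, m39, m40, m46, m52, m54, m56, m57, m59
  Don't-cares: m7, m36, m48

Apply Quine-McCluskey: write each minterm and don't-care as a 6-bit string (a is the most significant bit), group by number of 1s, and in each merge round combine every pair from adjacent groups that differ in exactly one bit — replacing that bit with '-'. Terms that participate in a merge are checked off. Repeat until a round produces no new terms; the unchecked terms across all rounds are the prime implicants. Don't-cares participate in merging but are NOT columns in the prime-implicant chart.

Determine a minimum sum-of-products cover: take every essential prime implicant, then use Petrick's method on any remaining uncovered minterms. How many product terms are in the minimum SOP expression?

Round 0: 000111✓ 010101 011000✓ 100000✓ 100100✓ 100110✓ 100111✓ 101000✓ 101110✓ 110000✓ 110100✓ 110110✓ 111000✓ 111001✓ 111011✓
Round 1: -00111 -11000 1-0000✓ 1-0100✓ 1-0110✓ 1-1000✓ 10-000✓ 10-110 100-00✓ 1001-0✓ 10011- 11-000✓ 110-00✓ 1101-0✓ 1110-1 11100-
Round 2: 1--000 1-0-00 1-01-0
PIs = {-00111, -11000, 010101, 1--000, 1-0-00, 1-01-0, 10-110, 10011-, 1110-1, 11100-}
Coverage chart:
  m21: 010101 ←essential
  m24: -11000 ←essential
  m32: 1--000,1-0-00
  m38: 1-01-0,10-110,10011-
  m39: -00111,10011-
  m40: 1--000 ←essential
  m46: 10-110 ←essential
  m52: 1-0-00,1-01-0
  m54: 1-01-0 ←essential
  m56: -11000,1--000,11100-
  m57: 1110-1,11100-
  m59: 1110-1 ←essential
Essential: -11000, 010101, 1--000, 1-01-0, 10-110, 1110-1
Petrick residual → -00111
Min cover (7 terms): b'c'def + bcd'e'f' + a'bc'de'f + ad'e'f' + ac'df' + ab'def' + abcd'f

7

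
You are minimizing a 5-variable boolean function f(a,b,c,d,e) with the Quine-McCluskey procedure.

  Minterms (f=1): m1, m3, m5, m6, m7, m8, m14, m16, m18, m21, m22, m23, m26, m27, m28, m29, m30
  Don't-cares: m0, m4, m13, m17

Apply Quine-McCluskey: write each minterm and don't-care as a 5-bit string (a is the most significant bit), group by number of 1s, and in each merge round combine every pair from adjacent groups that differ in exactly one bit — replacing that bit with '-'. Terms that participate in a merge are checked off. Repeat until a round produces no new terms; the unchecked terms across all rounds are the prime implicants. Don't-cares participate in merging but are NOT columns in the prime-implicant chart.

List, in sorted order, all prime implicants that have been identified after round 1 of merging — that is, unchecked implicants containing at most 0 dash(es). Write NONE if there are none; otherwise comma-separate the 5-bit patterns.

[col 0] 00000*, 00001*, 00011*, 00100*, 00101*, 00110*, 00111*, 01000*, 01101*, 01110*, 10000*, 10001*, 10010*, 10101*, 10110*, 10111*, 11010*, 11011*, 11100*, 11101*, 11110*
[col 1] -0000*, -0001*, -0101*, -0110*, -0111*, -1101*, -1110*, 0-000, 0-101*, 0-110*, 00-00*, 00-01*, 00-11*, 000-1*, 0000-*, 001-0*, 001-1*, 0010-*, 0011-*, 1-010*, 1-101*, 1-110*, 10-01*, 10-10*, 100-0, 1000-*, 101-1*, 1011-*, 11-10*, 1101-, 111-0, 1110-
[col 2] --101, --110, -0-01, -000-, -01-1, -011-, 00--1, 00-0-, 001--, 1--10
Prime implicants: --101, --110, -0-01, -000-, -01-1, -011-, 0-000, 00--1, 00-0-, 001--, 1--10, 100-0, 1101-, 111-0, 1110-

NONE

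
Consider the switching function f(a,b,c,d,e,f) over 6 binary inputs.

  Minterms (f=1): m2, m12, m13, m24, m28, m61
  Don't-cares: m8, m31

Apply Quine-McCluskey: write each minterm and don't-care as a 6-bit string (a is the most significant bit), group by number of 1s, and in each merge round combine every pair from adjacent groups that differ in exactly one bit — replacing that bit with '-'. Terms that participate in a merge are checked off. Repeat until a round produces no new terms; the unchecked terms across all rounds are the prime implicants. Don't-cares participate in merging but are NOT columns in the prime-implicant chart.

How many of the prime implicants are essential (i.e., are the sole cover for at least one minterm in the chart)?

Round 0: 000010 001000✓ 001100✓ 001101✓ 011000✓ 011100✓ 011111 111101
Round 1: 0-1000✓ 0-1100✓ 001-00✓ 00110- 011-00✓
Round 2: 0-1-00
PIs = {0-1-00, 000010, 00110-, 011111, 111101}
Coverage chart:
  m2: 000010 ←essential
  m12: 0-1-00,00110-
  m13: 00110- ←essential
  m24: 0-1-00 ←essential
  m28: 0-1-00 ←essential
  m61: 111101 ←essential
Essential: 0-1-00, 000010, 00110-, 111101

4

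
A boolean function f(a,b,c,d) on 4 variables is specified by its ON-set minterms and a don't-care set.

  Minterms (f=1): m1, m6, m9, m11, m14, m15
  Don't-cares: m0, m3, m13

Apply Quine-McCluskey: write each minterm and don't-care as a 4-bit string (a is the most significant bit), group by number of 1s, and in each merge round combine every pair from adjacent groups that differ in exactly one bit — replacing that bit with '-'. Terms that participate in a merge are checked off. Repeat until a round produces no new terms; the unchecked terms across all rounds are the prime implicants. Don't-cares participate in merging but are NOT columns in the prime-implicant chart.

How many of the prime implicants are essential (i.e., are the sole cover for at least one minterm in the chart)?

1

Round 0: 0000✓ 0001✓ 0011✓ 0110✓ 1001✓ 1011✓ 1101✓ 1110✓ 1111✓
Round 1: -001✓ -011✓ -110 00-1✓ 000- 1-01✓ 1-11✓ 10-1✓ 11-1✓ 111-
Round 2: -0-1 1--1
PIs = {-0-1, -110, 000-, 1--1, 111-}
Coverage chart:
  m1: -0-1,000-
  m6: -110 ←essential
  m9: -0-1,1--1
  m11: -0-1,1--1
  m14: -110,111-
  m15: 1--1,111-
Essential: -110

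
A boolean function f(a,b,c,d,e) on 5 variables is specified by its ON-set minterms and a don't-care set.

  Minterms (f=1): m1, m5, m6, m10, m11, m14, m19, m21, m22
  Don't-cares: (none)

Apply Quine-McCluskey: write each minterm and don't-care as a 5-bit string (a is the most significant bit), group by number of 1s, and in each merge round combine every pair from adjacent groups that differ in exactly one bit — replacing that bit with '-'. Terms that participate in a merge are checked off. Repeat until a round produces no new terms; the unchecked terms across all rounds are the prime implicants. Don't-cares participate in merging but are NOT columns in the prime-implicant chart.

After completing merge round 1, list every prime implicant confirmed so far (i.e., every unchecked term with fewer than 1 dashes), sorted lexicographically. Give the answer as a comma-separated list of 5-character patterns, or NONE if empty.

10011

size-2^0 implicants → 00001(✓)  00101(✓)  00110(✓)  01010(✓)  01011(✓)  01110(✓)  10011  10101(✓)  10110(✓)
size-2^1 implicants → -0101  -0110  0-110  00-01  01-10  0101-
Unchecked terms (primes): -0101, -0110, 0-110, 00-01, 01-10, 0101-, 10011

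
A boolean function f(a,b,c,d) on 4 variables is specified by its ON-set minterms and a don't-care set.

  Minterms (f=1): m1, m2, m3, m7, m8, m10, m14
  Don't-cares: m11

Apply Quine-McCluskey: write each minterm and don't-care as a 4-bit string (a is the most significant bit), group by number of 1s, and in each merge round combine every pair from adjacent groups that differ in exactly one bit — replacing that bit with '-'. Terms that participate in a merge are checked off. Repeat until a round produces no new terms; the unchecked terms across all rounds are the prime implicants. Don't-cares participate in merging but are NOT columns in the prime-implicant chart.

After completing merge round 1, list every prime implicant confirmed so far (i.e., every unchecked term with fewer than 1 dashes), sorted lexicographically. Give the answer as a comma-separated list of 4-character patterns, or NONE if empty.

size-2^0 implicants → 0001(✓)  0010(✓)  0011(✓)  0111(✓)  1000(✓)  1010(✓)  1011(✓)  1110(✓)
size-2^1 implicants → -010(✓)  -011(✓)  0-11  00-1  001-(✓)  1-10  10-0  101-(✓)
size-2^2 implicants → -01-
Unchecked terms (primes): -01-, 0-11, 00-1, 1-10, 10-0

NONE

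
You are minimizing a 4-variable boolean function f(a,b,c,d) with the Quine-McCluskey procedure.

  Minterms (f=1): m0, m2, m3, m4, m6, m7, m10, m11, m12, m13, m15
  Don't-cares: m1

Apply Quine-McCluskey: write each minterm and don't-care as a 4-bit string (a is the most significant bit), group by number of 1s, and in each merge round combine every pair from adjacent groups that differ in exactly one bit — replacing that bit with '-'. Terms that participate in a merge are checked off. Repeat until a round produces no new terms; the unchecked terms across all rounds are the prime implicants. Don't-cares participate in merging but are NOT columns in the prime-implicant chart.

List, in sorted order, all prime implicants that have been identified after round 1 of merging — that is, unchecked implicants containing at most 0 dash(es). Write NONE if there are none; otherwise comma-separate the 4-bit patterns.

NONE

size-2^0 implicants → 0000(✓)  0001(✓)  0010(✓)  0011(✓)  0100(✓)  0110(✓)  0111(✓)  1010(✓)  1011(✓)  1100(✓)  1101(✓)  1111(✓)
size-2^1 implicants → -010(✓)  -011(✓)  -100  -111(✓)  0-00(✓)  0-10(✓)  0-11(✓)  00-0(✓)  00-1(✓)  000-(✓)  001-(✓)  01-0(✓)  011-(✓)  1-11(✓)  101-(✓)  11-1  110-
size-2^2 implicants → --11  -01-  0--0  0-1-  00--
Unchecked terms (primes): --11, -01-, -100, 0--0, 0-1-, 00--, 11-1, 110-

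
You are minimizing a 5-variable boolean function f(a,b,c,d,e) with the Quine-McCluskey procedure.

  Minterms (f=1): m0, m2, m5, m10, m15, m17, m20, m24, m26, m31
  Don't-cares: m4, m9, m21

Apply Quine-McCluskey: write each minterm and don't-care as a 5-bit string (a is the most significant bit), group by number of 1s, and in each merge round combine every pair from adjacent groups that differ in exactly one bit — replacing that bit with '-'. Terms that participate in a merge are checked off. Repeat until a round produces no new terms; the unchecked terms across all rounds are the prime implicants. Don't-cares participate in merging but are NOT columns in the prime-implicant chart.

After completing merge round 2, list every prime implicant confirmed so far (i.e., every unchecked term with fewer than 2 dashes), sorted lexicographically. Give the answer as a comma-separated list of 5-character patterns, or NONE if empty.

-1010, -1111, 0-010, 00-00, 000-0, 01001, 10-01, 110-0

Round 0: 00000✓ 00010✓ 00100✓ 00101✓ 01001 01010✓ 01111✓ 10001✓ 10100✓ 10101✓ 11000✓ 11010✓ 11111✓
Round 1: -0100✓ -0101✓ -1010 -1111 0-010 00-00 000-0 0010-✓ 10-01 1010-✓ 110-0
Round 2: -010-
PIs = {-010-, -1010, -1111, 0-010, 00-00, 000-0, 01001, 10-01, 110-0}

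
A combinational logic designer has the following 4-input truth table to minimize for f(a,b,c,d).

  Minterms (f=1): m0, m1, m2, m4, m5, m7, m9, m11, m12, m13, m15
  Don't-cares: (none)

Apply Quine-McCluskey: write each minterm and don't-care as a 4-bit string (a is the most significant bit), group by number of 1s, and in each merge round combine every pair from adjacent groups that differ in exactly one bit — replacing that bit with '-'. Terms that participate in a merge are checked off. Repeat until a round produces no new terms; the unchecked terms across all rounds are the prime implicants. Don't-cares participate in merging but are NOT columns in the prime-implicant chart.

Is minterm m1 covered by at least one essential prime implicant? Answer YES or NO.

NO

[col 0] 0000*, 0001*, 0010*, 0100*, 0101*, 0111*, 1001*, 1011*, 1100*, 1101*, 1111*
[col 1] -001*, -100*, -101*, -111*, 0-00*, 0-01*, 00-0, 000-*, 01-1*, 010-*, 1-01*, 1-11*, 10-1*, 11-1*, 110-*
[col 2] --01, -1-1, -10-, 0-0-, 1--1
Prime implicants: --01, -1-1, -10-, 0-0-, 00-0, 1--1
PI chart (minterm → PIs covering it):
  0 | 0-0-,00-0
  1 | --01,0-0-
  2 | 00-0  (sole → essential)
  4 | -10-,0-0-
  5 | --01,-1-1,-10-,0-0-
  7 | -1-1  (sole → essential)
  9 | --01,1--1
  11 | 1--1  (sole → essential)
  12 | -10-  (sole → essential)
  13 | --01,-1-1,-10-,1--1
  15 | -1-1,1--1
Essential prime implicants: -1-1, -10-, 00-0, 1--1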